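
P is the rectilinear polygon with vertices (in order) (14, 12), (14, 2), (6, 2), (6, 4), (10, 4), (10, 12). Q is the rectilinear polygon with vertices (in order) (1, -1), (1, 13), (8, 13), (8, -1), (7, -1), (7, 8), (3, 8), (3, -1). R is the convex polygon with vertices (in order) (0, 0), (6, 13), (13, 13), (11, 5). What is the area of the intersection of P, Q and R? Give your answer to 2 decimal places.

The intersection is the polygon with vertices (7,4), (8,4), (8,3.636), (7,3.182).
By the shoelace formula its area is 0.59.

0.59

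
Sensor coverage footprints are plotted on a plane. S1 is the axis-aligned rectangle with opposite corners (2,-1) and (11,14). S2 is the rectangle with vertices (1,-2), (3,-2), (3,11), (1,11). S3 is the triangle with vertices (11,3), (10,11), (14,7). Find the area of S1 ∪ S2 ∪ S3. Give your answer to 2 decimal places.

By inclusion–exclusion:
Individual areas: |S1| = 135, |S2| = 26, |S3| = 14.
|S1∩S2|: x∈[2,3], y∈[-1,11] → 1·12 = 12.
|S1∩S3| = 3.5.
|S2∩S3| = 0.
|S1∩S2∩S3| = 0.
|S1 ∪ S2 ∪ S3| = 175 − 15.5 + 0 = 159.50.

159.50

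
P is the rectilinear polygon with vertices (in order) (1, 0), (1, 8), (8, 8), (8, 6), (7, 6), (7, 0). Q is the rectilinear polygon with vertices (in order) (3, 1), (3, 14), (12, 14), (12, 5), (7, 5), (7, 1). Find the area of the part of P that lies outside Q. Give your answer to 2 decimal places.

20.00

|P| = 50, |P∩Q| = 30.
|P ∖ Q| = |P| − |P∩Q| = 50 − 30 = 20.00.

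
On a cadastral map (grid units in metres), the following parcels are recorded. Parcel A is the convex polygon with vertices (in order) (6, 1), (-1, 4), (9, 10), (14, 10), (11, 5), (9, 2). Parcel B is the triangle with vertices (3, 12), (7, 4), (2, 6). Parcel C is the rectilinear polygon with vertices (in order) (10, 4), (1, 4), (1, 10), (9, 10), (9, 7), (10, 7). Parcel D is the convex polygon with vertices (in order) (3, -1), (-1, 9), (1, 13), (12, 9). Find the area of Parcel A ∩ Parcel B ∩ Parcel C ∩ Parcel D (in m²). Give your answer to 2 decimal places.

The intersection is the polygon with vertices (2.2,5.92), (5.154,7.692), (7,4).
By the shoelace formula its area is 7.09.

7.09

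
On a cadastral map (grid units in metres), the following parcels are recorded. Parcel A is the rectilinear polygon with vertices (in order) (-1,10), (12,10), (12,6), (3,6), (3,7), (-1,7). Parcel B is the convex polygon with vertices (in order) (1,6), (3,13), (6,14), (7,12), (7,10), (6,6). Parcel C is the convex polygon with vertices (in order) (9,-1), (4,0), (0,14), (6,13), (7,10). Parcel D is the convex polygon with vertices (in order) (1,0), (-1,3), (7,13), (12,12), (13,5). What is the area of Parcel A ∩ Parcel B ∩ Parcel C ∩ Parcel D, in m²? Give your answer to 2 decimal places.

12.80

The intersection is the polygon with vertices (3,6), (3,7), (2.2,7), (4.6,10), (7,10), (6,6).
By the shoelace formula its area is 12.80.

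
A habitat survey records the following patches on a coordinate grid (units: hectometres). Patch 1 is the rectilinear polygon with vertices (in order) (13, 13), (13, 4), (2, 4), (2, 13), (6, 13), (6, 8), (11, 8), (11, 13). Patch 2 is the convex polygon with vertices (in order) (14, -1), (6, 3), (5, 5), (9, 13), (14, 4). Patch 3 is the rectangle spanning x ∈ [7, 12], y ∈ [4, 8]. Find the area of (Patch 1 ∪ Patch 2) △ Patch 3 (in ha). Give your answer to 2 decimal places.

91.80

|Patch 1 ∪ Patch 2| = 111.8.
|(Patch 1 ∪ Patch 2) ∩ Patch 3| = 20.
|(Patch 1 ∪ Patch 2) △ Patch 3| = 111.8 + 20 − 40 = 91.80.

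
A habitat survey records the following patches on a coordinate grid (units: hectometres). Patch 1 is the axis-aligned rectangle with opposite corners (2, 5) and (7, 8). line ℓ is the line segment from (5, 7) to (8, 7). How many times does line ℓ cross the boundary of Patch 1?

1

The segment meets the boundary at (7,7).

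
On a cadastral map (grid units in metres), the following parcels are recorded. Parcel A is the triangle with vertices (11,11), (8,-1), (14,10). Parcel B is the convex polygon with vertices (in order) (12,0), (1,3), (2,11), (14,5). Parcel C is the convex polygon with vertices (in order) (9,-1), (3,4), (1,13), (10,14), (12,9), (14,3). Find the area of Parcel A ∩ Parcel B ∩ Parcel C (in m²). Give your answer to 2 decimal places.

The intersection is the polygon with vertices (11.857,6.071), (8.993,0.82), (8.489,0.957), (10,7).
By the shoelace formula its area is 7.83.

7.83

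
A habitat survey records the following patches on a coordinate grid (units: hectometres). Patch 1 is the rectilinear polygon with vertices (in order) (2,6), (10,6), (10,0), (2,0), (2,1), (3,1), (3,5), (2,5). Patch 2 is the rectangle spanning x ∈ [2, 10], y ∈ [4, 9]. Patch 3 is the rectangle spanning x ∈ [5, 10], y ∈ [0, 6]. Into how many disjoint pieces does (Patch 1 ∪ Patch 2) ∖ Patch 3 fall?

1

(Patch 1 ∪ Patch 2) ∖ Patch 3 is a single connected region.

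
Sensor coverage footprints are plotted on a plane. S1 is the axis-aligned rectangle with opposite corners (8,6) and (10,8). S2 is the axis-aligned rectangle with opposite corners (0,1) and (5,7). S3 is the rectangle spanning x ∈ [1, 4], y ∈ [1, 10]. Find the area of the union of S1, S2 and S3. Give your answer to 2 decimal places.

43.00

By inclusion–exclusion:
Individual areas: |S1| = 4, |S2| = 30, |S3| = 27.
|S1∩S2| = 0 (no overlap).
|S1∩S3| = 0 (no overlap).
|S2∩S3|: x∈[1,4], y∈[1,7] → 3·6 = 18.
|S1∩S2∩S3| = 0.
|S1 ∪ S2 ∪ S3| = 61 − 18 + 0 = 43.00.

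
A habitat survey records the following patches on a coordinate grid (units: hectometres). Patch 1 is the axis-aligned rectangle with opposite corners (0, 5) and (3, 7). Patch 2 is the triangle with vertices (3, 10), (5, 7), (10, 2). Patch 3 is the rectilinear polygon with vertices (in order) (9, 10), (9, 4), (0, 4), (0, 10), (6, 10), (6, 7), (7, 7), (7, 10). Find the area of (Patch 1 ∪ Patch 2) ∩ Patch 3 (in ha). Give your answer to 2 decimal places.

8.25

|Patch 1 ∪ Patch 2| = 8.5.
|(Patch 1 ∪ Patch 2) ∩ Patch 3| = 8.25.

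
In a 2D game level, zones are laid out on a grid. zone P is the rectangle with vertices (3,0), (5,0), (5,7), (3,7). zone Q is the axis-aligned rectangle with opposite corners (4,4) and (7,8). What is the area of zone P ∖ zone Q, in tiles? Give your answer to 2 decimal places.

11.00

|zone P∩zone Q|: x∈[4,5], y∈[4,7] → 1·3 = 3.
|zone P| = 14.
|zone P ∖ zone Q| = |zone P| − |zone P∩zone Q| = 14 − 3 = 11.00.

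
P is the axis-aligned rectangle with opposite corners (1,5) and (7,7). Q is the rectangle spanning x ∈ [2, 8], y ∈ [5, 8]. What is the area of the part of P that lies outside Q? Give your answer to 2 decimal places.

2.00

|P∩Q|: x∈[2,7], y∈[5,7] → 5·2 = 10.
|P| = 12.
|P ∖ Q| = |P| − |P∩Q| = 12 − 10 = 2.00.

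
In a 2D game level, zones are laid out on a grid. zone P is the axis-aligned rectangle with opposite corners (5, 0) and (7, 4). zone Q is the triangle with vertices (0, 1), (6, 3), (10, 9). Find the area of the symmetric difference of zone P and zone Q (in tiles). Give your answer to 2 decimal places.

19.00

|zone P| = 8, |zone Q| = 14, |zone P∩zone Q| = 1.5.
|zone P △ zone Q| = |zone P| + |zone Q| − 2·|zone P∩zone Q| = 8 + 14 − 3 = 19.00.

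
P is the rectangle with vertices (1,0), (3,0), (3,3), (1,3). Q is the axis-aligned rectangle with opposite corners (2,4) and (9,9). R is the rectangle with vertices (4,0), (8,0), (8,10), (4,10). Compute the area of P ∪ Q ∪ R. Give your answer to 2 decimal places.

61.00

By inclusion–exclusion:
Individual areas: |P| = 6, |Q| = 35, |R| = 40.
|P∩Q| = 0 (no overlap).
|P∩R| = 0 (no overlap).
|Q∩R|: x∈[4,8], y∈[4,9] → 4·5 = 20.
|P∩Q∩R| = 0.
|P ∪ Q ∪ R| = 81 − 20 + 0 = 61.00.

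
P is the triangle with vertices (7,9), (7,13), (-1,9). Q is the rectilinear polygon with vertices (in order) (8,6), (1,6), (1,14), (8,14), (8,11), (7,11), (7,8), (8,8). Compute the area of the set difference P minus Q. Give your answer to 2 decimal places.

1.00

|P| = 16, |P∩Q| = 15.
|P ∖ Q| = |P| − |P∩Q| = 16 − 15 = 1.00.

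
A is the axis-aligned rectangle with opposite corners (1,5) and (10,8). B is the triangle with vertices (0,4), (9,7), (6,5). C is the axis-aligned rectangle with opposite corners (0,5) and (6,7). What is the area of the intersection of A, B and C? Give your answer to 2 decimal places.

The intersection is the polygon with vertices (6,6), (6,5), (3,5).
By the shoelace formula its area is 1.50.

1.50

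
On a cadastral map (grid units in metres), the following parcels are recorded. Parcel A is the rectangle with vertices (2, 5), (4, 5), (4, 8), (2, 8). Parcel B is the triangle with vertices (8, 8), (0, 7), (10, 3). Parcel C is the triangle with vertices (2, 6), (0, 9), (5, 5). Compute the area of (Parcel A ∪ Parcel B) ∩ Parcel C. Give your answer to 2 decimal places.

|Parcel A ∪ Parcel B| = 23.85.
|(Parcel A ∪ Parcel B) ∩ Parcel C| = 2.53.

2.53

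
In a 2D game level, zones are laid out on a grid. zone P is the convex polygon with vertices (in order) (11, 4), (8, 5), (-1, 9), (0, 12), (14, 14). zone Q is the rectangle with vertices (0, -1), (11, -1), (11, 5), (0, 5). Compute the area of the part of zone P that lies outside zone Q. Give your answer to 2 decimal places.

|zone P| = 89, |zone P∩zone Q| = 1.5.
|zone P ∖ zone Q| = |zone P| − |zone P∩zone Q| = 89 − 1.5 = 87.50.

87.50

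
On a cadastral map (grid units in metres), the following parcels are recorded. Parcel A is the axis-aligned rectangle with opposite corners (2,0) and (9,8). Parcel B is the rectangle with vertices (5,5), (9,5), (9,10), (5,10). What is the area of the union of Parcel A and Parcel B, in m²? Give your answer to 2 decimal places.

By inclusion–exclusion:
Individual areas: |Parcel A| = 56, |Parcel B| = 20.
|Parcel A∩Parcel B|: x∈[5,9], y∈[5,8] → 4·3 = 12.
|Parcel A ∪ Parcel B| = 76 − 12 = 64.00.

64.00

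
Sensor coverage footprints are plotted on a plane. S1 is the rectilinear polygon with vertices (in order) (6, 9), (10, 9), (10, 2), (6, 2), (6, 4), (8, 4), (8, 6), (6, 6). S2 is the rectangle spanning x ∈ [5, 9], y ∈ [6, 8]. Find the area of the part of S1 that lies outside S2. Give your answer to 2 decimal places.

|S1| = 24, |S1∩S2| = 6.
|S1 ∖ S2| = |S1| − |S1∩S2| = 24 − 6 = 18.00.

18.00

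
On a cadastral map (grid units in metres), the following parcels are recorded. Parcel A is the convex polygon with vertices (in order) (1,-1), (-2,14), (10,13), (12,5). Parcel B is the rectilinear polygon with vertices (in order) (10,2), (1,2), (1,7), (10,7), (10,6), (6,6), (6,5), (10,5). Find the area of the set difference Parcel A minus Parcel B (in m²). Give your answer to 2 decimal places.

100.84

|Parcel A| = 138.5, |Parcel A∩Parcel B| = 37.6591.
|Parcel A ∖ Parcel B| = |Parcel A| − |Parcel A∩Parcel B| = 138.5 − 37.6591 = 100.84.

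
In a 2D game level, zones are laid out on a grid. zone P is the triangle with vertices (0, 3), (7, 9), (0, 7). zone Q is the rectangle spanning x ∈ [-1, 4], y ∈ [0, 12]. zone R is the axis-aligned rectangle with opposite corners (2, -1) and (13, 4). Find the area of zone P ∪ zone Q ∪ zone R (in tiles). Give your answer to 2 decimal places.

By inclusion–exclusion:
Individual areas: |zone P| = 14, |zone Q| = 60, |zone R| = 55.
|zone P∩zone Q| = 11.4286.
|zone P∩zone R| = 0.
|zone Q∩zone R|: x∈[2,4], y∈[0,4] → 2·4 = 8.
|zone P∩zone Q∩zone R| = 0.
|zone P ∪ zone Q ∪ zone R| = 129 − 19.4286 + 0 = 109.57.

109.57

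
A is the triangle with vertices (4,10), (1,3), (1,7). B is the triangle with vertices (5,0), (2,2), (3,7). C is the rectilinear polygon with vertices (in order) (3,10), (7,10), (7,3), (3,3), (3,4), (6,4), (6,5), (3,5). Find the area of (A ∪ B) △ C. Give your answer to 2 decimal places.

35.02

|A ∪ B| = 14.5.
|(A ∪ B) ∩ C| = 2.2381.
|(A ∪ B) △ C| = 14.5 + 25 − 4.4762 = 35.02.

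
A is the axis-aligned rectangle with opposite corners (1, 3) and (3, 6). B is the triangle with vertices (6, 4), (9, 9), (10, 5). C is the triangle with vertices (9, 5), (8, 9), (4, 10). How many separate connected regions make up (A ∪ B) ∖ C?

2

(A ∪ B) ∖ C splits into 2 disjoint pieces (area 6, area 6.9118).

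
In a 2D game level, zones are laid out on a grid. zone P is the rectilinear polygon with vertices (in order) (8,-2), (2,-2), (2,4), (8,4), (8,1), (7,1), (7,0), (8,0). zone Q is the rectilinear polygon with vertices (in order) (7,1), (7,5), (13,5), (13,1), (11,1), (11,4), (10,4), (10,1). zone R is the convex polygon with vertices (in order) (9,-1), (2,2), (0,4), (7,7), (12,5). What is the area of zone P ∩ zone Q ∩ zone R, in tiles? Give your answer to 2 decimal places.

The intersection is the polygon with vertices (8,1), (7,1), (7,4), (8,4).
By the shoelace formula its area is 3.00.

3.00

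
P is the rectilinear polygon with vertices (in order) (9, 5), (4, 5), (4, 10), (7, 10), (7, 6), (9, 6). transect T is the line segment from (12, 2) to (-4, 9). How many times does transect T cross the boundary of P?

The segment meets the boundary at (4,5.5), (5.143,5).

2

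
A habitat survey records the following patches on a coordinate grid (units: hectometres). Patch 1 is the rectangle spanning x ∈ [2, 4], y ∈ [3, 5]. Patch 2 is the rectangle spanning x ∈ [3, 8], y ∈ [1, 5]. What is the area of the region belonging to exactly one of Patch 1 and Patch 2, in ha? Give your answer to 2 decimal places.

|Patch 1∩Patch 2|: x∈[3,4], y∈[3,5] → 1·2 = 2.
|Patch 1 △ Patch 2| = |Patch 1| + |Patch 2| − 2·|Patch 1∩Patch 2| = 4 + 20 − 4 = 20.00.

20.00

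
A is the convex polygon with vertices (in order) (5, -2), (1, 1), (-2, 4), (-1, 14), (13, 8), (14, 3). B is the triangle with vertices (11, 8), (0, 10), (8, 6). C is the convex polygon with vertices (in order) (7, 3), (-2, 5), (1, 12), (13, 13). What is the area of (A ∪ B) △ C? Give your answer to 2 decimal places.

103.94

|A ∪ B| = 158.5.
|(A ∪ B) ∩ C| = 73.031.
|(A ∪ B) △ C| = 158.5 + 91.5 − 146.062 = 103.94.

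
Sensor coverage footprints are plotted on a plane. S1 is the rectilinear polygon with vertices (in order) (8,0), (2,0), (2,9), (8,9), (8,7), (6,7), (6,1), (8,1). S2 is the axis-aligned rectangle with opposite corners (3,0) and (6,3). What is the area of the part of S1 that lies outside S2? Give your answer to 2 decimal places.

|S1| = 42, |S1∩S2| = 9.
|S1 ∖ S2| = |S1| − |S1∩S2| = 42 − 9 = 33.00.

33.00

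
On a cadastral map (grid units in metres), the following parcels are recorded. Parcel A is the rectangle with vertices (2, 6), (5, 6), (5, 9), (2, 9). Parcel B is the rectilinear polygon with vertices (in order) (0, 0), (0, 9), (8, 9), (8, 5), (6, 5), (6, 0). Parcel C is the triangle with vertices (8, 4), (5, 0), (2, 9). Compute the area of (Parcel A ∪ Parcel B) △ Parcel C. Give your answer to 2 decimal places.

50.63

|Parcel A ∪ Parcel B| = 62.
|(Parcel A ∪ Parcel B) ∩ Parcel C| = 15.4333.
|(Parcel A ∪ Parcel B) △ Parcel C| = 62 + 19.5 − 30.8667 = 50.63.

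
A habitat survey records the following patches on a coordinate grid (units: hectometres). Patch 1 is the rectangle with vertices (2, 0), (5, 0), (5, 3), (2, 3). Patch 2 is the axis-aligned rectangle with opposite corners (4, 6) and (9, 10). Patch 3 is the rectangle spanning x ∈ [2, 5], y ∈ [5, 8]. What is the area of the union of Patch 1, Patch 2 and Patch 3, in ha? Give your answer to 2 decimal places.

36.00

By inclusion–exclusion:
Individual areas: |Patch 1| = 9, |Patch 2| = 20, |Patch 3| = 9.
|Patch 1∩Patch 2| = 0 (no overlap).
|Patch 1∩Patch 3| = 0 (no overlap).
|Patch 2∩Patch 3|: x∈[4,5], y∈[6,8] → 1·2 = 2.
|Patch 1∩Patch 2∩Patch 3| = 0.
|Patch 1 ∪ Patch 2 ∪ Patch 3| = 38 − 2 + 0 = 36.00.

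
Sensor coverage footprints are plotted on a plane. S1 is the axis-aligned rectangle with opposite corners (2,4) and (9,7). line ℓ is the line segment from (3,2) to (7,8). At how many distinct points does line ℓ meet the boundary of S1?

2

The segment meets the boundary at (6.333,7), (4.333,4).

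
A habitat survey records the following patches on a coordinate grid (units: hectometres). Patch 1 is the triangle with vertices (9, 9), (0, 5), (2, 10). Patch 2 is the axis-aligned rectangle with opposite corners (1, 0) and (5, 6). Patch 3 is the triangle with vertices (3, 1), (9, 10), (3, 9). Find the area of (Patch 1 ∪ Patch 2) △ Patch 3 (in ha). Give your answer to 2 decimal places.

|Patch 1 ∪ Patch 2| = 42.1528.
|(Patch 1 ∪ Patch 2) ∩ Patch 3| = 16.2153.
|(Patch 1 ∪ Patch 2) △ Patch 3| = 42.1528 + 24 − 32.4306 = 33.72.

33.72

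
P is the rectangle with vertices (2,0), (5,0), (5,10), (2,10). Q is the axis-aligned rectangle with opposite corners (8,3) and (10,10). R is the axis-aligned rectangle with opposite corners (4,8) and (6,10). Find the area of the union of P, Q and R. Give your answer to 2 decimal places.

46.00

By inclusion–exclusion:
Individual areas: |P| = 30, |Q| = 14, |R| = 4.
|P∩Q| = 0 (no overlap).
|P∩R|: x∈[4,5], y∈[8,10] → 1·2 = 2.
|Q∩R| = 0 (no overlap).
|P∩Q∩R| = 0.
|P ∪ Q ∪ R| = 48 − 2 + 0 = 46.00.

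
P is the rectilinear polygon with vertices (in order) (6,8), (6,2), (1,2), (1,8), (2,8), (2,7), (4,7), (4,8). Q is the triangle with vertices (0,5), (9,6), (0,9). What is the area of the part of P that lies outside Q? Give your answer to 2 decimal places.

|P| = 28, |P∩Q| = 9.7222.
|P ∖ Q| = |P| − |P∩Q| = 28 − 9.7222 = 18.28.

18.28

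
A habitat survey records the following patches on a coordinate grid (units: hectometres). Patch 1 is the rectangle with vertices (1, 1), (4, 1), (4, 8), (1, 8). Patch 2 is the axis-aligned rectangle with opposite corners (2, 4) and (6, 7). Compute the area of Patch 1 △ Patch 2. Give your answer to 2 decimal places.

21.00

|Patch 1∩Patch 2|: x∈[2,4], y∈[4,7] → 2·3 = 6.
|Patch 1 △ Patch 2| = |Patch 1| + |Patch 2| − 2·|Patch 1∩Patch 2| = 21 + 12 − 12 = 21.00.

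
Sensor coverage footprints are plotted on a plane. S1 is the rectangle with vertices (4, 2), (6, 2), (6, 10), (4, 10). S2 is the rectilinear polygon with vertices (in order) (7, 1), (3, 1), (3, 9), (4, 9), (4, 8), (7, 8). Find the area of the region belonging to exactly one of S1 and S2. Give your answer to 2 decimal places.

21.00

|S1| = 16, |S2| = 29, |S1∩S2| = 12.
|S1 △ S2| = |S1| + |S2| − 2·|S1∩S2| = 16 + 29 − 24 = 21.00.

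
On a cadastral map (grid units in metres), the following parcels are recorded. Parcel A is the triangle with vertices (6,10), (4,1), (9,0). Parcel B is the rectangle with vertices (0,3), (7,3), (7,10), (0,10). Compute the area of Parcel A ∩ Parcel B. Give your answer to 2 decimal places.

The intersection is the polygon with vertices (6,10), (7,6.667), (7,3), (4.444,3).
By the shoelace formula its area is 10.78.

10.78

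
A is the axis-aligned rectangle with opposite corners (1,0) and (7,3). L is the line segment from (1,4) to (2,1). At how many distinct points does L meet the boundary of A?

The segment meets the boundary at (1.333,3).

1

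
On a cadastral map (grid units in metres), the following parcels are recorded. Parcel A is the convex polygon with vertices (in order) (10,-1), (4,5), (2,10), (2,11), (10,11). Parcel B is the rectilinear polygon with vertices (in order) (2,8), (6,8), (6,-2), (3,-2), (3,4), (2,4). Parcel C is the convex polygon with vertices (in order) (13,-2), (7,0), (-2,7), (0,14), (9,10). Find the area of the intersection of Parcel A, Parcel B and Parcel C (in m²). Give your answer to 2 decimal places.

The intersection is the polygon with vertices (2.8,8), (6,8), (6,3), (4,5).
By the shoelace formula its area is 9.80.

9.80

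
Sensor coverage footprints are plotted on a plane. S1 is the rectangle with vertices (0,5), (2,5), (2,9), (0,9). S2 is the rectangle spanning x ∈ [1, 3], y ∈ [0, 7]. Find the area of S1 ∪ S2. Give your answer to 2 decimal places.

By inclusion–exclusion:
Individual areas: |S1| = 8, |S2| = 14.
|S1∩S2|: x∈[1,2], y∈[5,7] → 1·2 = 2.
|S1 ∪ S2| = 22 − 2 = 20.00.

20.00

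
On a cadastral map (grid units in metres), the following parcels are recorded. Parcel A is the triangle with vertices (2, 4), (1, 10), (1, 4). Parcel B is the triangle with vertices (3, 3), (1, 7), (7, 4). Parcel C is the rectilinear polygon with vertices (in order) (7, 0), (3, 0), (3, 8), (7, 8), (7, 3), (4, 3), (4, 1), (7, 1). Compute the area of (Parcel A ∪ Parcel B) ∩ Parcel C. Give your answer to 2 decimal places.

The region (Parcel A ∪ Parcel B) ∩ Parcel C is the polygon with vertices (7,4), (3,3), (3,6).
By the shoelace formula its area is 6.00.

6.00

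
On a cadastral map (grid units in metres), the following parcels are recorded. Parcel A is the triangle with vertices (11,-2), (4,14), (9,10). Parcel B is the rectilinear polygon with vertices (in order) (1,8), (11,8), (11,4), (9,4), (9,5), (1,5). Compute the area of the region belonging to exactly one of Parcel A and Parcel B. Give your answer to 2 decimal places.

42.35

|Parcel A| = 26, |Parcel B| = 32, |Parcel A∩Parcel B| = 7.8229.
|Parcel A △ Parcel B| = |Parcel A| + |Parcel B| − 2·|Parcel A∩Parcel B| = 26 + 32 − 15.6458 = 42.35.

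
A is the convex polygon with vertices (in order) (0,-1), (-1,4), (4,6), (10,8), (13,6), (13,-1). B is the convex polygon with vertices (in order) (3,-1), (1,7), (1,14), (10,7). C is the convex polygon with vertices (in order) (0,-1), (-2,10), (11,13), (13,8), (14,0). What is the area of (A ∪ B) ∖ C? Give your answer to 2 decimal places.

11.69

|A ∪ B| = 135.7.
|(A ∪ B) ∩ C| = 124.0114.
|(A ∪ B) ∖ C| = 135.7 − 124.0114 = 11.69.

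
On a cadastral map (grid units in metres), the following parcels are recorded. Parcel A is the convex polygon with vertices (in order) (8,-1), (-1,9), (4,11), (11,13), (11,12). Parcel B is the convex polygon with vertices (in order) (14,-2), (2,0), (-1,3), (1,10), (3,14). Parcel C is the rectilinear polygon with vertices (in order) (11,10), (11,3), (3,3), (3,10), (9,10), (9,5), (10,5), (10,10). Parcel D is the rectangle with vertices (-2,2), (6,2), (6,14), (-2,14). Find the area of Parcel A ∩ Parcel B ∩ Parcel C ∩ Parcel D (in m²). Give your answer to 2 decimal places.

The intersection is the polygon with vertices (4.4,3), (3,4.556), (3,10), (5.75,10), (6,9.636), (6,3).
By the shoelace formula its area is 19.87.

19.87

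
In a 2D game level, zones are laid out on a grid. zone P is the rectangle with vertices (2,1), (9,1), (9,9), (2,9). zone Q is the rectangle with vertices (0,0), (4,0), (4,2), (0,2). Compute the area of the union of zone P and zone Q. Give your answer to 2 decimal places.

62.00

By inclusion–exclusion:
Individual areas: |zone P| = 56, |zone Q| = 8.
|zone P∩zone Q|: x∈[2,4], y∈[1,2] → 2·1 = 2.
|zone P ∪ zone Q| = 64 − 2 = 62.00.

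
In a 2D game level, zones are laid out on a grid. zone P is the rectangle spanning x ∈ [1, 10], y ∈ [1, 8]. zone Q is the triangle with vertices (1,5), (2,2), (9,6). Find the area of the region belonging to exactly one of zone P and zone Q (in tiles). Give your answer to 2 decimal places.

50.50

|zone P| = 63, |zone Q| = 12.5, |zone P∩zone Q| = 12.5.
|zone P △ zone Q| = |zone P| + |zone Q| − 2·|zone P∩zone Q| = 63 + 12.5 − 25 = 50.50.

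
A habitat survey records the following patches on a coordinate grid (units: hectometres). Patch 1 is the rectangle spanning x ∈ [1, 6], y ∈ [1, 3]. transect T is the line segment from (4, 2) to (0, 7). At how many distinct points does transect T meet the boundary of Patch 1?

1

The segment meets the boundary at (3.2,3).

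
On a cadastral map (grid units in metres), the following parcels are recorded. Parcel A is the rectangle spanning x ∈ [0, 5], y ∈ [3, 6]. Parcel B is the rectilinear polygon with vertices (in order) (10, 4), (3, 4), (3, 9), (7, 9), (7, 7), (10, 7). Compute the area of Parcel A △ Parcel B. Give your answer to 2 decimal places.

36.00

|Parcel A| = 15, |Parcel B| = 29, |Parcel A∩Parcel B| = 4.
|Parcel A △ Parcel B| = |Parcel A| + |Parcel B| − 2·|Parcel A∩Parcel B| = 15 + 29 − 8 = 36.00.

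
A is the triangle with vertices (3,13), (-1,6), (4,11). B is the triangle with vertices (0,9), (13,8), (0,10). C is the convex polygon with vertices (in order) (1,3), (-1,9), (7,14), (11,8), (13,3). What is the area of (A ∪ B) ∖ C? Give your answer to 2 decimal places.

1.88

|A ∪ B| = 12.8591.
|(A ∪ B) ∩ C| = 10.9819.
|(A ∪ B) ∖ C| = 12.8591 − 10.9819 = 1.88.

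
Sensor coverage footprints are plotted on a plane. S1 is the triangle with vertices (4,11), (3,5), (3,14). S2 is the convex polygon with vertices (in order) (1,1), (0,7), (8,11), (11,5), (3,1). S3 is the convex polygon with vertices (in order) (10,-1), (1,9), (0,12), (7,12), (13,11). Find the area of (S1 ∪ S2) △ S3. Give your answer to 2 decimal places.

|S1 ∪ S2| = 69.3864.
|(S1 ∪ S2) ∩ S3| = 42.03.
|(S1 ∪ S2) △ S3| = 69.3864 + 91.5 − 84.0601 = 76.83.

76.83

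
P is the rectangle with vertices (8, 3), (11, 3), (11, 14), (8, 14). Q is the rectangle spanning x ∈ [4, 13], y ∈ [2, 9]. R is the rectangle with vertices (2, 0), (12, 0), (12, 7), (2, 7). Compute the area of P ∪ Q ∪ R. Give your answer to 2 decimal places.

By inclusion–exclusion:
Individual areas: |P| = 33, |Q| = 63, |R| = 70.
|P∩Q|: x∈[8,11], y∈[3,9] → 3·6 = 18.
|P∩R|: x∈[8,11], y∈[3,7] → 3·4 = 12.
|Q∩R|: x∈[4,12], y∈[2,7] → 8·5 = 40.
|P∩Q∩R| = 12.
|P ∪ Q ∪ R| = 166 − 70 + 12 = 108.00.

108.00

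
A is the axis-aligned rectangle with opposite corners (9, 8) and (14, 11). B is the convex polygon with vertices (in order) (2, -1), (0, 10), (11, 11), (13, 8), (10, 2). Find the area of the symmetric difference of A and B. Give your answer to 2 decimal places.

103.86

|A| = 15, |B| = 106.5, |A∩B| = 8.8182.
|A △ B| = |A| + |B| − 2·|A∩B| = 15 + 106.5 − 17.6364 = 103.86.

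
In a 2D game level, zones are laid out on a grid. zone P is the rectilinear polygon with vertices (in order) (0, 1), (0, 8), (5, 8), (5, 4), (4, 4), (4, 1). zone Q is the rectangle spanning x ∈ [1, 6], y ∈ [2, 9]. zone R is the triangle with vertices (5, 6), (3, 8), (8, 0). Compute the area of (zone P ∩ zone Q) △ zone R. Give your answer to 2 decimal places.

22.60

|zone P ∩ zone Q| = 22.
|(zone P ∩ zone Q) ∩ zone R| = 1.2.
|(zone P ∩ zone Q) △ zone R| = 22 + 3 − 2.4 = 22.60.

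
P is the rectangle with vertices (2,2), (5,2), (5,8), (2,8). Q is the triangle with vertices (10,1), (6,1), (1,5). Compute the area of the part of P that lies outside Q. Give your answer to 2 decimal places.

15.36

|P| = 18, |P∩Q| = 2.6417.
|P ∖ Q| = |P| − |P∩Q| = 18 − 2.6417 = 15.36.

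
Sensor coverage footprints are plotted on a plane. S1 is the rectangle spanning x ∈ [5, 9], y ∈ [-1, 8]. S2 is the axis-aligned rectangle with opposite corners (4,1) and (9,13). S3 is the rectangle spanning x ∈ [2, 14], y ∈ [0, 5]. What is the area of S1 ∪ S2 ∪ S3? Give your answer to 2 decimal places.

By inclusion–exclusion:
Individual areas: |S1| = 36, |S2| = 60, |S3| = 60.
|S1∩S2|: x∈[5,9], y∈[1,8] → 4·7 = 28.
|S1∩S3|: x∈[5,9], y∈[0,5] → 4·5 = 20.
|S2∩S3|: x∈[4,9], y∈[1,5] → 5·4 = 20.
|S1∩S2∩S3| = 16.
|S1 ∪ S2 ∪ S3| = 156 − 68 + 16 = 104.00.

104.00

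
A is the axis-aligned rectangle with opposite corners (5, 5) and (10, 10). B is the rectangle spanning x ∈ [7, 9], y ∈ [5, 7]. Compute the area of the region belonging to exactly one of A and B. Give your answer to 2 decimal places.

21.00

|A∩B|: x∈[7,9], y∈[5,7] → 2·2 = 4.
|A △ B| = |A| + |B| − 2·|A∩B| = 25 + 4 − 8 = 21.00.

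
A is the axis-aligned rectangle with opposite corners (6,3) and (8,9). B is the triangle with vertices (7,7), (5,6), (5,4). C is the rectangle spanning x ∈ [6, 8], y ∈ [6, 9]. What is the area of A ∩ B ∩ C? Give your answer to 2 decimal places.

The intersection is the polygon with vertices (7,7), (6.333,6), (6,6), (6,6.5).
By the shoelace formula its area is 0.42.

0.42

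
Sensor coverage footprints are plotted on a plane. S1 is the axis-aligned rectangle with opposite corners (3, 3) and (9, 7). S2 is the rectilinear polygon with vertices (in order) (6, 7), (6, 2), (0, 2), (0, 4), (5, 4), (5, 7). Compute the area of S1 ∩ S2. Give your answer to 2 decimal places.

The intersection is the polygon with vertices (6,7), (6,3), (3,3), (3,4), (5,4), (5,7).
By the shoelace formula its area is 6.00.

6.00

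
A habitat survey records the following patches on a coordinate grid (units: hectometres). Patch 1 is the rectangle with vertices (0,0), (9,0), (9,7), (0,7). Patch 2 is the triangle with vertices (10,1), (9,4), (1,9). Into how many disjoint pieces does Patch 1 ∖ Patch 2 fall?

2

Patch 1 ∖ Patch 2 splits into 2 disjoint pieces (area 48.3056, area 7.2).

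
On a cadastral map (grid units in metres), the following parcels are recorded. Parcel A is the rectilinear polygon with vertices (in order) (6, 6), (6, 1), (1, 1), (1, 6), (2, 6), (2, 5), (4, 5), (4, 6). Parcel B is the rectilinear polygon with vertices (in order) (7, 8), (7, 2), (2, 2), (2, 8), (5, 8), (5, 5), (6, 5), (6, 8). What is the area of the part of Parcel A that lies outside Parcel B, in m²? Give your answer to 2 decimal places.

|Parcel A| = 23, |Parcel A∩Parcel B| = 13.
|Parcel A ∖ Parcel B| = |Parcel A| − |Parcel A∩Parcel B| = 23 − 13 = 10.00.

10.00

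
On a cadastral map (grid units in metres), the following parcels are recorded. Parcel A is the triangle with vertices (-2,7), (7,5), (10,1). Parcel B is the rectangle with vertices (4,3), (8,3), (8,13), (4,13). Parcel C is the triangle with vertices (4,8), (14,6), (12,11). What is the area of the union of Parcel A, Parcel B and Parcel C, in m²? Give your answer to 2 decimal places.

By inclusion–exclusion:
Individual areas: |Parcel A| = 15, |Parcel B| = 40, |Parcel C| = 23.
|Parcel A∩Parcel B| = 7.3333.
|Parcel A∩Parcel C| = 0.
|Parcel B∩Parcel C| = 4.6.
|Parcel A∩Parcel B∩Parcel C| = 0.
|Parcel A ∪ Parcel B ∪ Parcel C| = 78 − 11.9333 + 0 = 66.07.

66.07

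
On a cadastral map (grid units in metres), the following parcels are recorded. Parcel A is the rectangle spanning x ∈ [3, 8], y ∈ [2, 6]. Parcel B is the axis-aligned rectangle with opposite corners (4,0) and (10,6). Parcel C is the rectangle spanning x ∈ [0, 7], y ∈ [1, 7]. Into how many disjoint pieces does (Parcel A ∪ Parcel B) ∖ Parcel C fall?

1

(Parcel A ∪ Parcel B) ∖ Parcel C is a single connected region.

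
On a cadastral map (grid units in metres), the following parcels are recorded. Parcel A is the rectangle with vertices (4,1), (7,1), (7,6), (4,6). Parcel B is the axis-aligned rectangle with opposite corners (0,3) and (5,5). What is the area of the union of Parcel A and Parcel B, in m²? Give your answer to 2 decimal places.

By inclusion–exclusion:
Individual areas: |Parcel A| = 15, |Parcel B| = 10.
|Parcel A∩Parcel B|: x∈[4,5], y∈[3,5] → 1·2 = 2.
|Parcel A ∪ Parcel B| = 25 − 2 = 23.00.

23.00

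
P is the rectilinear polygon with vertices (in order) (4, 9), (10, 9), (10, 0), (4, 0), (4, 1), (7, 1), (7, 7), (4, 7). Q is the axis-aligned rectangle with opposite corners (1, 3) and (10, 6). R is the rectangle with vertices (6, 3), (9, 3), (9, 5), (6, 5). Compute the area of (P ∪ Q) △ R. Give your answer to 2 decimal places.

|P ∪ Q| = 54.
|(P ∪ Q) ∩ R| = 6.
|(P ∪ Q) △ R| = 54 + 6 − 12 = 48.00.

48.00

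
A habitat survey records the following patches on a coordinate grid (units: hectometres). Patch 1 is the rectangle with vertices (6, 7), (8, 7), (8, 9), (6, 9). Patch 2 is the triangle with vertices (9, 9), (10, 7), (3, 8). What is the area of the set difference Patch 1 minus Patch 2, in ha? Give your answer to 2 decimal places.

1.52

|Patch 1| = 4, |Patch 1∩Patch 2| = 2.4762.
|Patch 1 ∖ Patch 2| = |Patch 1| − |Patch 1∩Patch 2| = 4 − 2.4762 = 1.52.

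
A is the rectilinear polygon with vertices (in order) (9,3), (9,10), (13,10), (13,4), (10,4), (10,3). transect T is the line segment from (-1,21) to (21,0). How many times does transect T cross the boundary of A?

2

The segment meets the boundary at (13,7.636), (10.524,10).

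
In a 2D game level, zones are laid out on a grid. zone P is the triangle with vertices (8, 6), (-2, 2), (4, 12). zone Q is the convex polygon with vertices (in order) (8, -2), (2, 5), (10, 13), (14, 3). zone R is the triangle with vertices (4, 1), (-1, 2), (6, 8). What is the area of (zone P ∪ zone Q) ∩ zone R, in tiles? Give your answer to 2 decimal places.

9.84

The region (zone P ∪ zone Q) ∩ zone R is the polygon with vertices (2.894,3.957), (-0.125,2.75), (6,8), (4.357,2.25).
By the shoelace formula its area is 9.84.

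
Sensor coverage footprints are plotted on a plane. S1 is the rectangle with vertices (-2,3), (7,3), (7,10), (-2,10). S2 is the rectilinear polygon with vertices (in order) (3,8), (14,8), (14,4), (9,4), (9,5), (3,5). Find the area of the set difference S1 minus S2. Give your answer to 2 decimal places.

|S1| = 63, |S1∩S2| = 12.
|S1 ∖ S2| = |S1| − |S1∩S2| = 63 − 12 = 51.00.

51.00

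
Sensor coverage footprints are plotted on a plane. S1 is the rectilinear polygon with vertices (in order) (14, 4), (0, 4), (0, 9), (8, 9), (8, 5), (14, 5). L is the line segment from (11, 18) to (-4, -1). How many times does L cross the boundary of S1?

2

The segment meets the boundary at (0,4.067), (3.895,9).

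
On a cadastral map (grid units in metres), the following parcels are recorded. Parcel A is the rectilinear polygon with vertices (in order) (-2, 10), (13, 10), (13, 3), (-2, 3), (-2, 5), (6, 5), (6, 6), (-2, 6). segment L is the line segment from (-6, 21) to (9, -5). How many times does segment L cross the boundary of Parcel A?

The segment meets the boundary at (4.385,3), (3.231,5), (2.654,6), (0.346,10).

4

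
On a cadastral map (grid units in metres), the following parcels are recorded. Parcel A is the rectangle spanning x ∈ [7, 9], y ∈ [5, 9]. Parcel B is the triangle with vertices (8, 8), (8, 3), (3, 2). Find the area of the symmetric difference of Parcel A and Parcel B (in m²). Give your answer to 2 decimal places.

15.70

|Parcel A| = 8, |Parcel B| = 12.5, |Parcel A∩Parcel B| = 2.4.
|Parcel A △ Parcel B| = |Parcel A| + |Parcel B| − 2·|Parcel A∩Parcel B| = 8 + 12.5 − 4.8 = 15.70.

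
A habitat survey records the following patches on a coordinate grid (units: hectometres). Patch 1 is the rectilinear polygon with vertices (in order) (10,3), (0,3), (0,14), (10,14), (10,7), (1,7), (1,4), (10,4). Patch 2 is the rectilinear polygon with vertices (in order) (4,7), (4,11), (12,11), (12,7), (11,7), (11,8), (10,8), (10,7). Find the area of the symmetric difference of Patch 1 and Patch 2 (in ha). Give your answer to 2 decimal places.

|Patch 1| = 83, |Patch 2| = 31, |Patch 1∩Patch 2| = 24.
|Patch 1 △ Patch 2| = |Patch 1| + |Patch 2| − 2·|Patch 1∩Patch 2| = 83 + 31 − 48 = 66.00.

66.00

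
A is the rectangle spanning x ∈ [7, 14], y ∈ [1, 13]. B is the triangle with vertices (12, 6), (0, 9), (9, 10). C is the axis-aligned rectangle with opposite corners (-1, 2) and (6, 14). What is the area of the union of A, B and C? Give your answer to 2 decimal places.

By inclusion–exclusion:
Individual areas: |A| = 84, |B| = 19.5, |C| = 84.
|A∩B| = 10.6528.
|A∩C| = 0 (no overlap).
|B∩C| = 6.5.
|A∩B∩C| = 0.
|A ∪ B ∪ C| = 187.5 − 17.1528 + 0 = 170.35.

170.35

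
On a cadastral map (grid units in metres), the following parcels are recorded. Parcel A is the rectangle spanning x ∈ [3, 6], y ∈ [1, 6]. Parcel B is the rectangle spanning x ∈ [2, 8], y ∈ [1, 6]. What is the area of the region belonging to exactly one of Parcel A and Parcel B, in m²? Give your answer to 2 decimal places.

15.00

|Parcel A∩Parcel B|: x∈[3,6], y∈[1,6] → 3·5 = 15.
|Parcel A △ Parcel B| = |Parcel A| + |Parcel B| − 2·|Parcel A∩Parcel B| = 15 + 30 − 30 = 15.00.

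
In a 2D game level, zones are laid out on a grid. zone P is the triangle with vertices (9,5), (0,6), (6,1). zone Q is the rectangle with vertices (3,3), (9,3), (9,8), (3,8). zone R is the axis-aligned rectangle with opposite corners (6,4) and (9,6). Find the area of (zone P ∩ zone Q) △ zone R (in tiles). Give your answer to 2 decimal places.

|zone P ∩ zone Q| = 12.35.
|(zone P ∩ zone Q) ∩ zone R| = 3.125.
|(zone P ∩ zone Q) △ zone R| = 12.35 + 6 − 6.25 = 12.10.

12.10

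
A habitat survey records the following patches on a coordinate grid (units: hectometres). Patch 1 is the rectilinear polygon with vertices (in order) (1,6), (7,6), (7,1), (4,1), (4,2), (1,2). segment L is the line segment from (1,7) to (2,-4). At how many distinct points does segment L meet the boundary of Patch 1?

The segment meets the boundary at (1.455,2), (1.091,6).

2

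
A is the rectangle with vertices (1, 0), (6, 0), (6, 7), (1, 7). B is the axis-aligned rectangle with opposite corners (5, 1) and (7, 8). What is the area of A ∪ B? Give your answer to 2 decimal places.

By inclusion–exclusion:
Individual areas: |A| = 35, |B| = 14.
|A∩B|: x∈[5,6], y∈[1,7] → 1·6 = 6.
|A ∪ B| = 49 − 6 = 43.00.

43.00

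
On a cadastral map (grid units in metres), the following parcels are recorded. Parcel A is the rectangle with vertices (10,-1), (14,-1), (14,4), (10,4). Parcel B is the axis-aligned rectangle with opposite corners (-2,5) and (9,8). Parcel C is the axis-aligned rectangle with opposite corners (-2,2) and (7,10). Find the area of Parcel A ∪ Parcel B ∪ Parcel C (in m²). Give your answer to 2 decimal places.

98.00

By inclusion–exclusion:
Individual areas: |Parcel A| = 20, |Parcel B| = 33, |Parcel C| = 72.
|Parcel A∩Parcel B| = 0 (no overlap).
|Parcel A∩Parcel C| = 0 (no overlap).
|Parcel B∩Parcel C|: x∈[-2,7], y∈[5,8] → 9·3 = 27.
|Parcel A∩Parcel B∩Parcel C| = 0.
|Parcel A ∪ Parcel B ∪ Parcel C| = 125 − 27 + 0 = 98.00.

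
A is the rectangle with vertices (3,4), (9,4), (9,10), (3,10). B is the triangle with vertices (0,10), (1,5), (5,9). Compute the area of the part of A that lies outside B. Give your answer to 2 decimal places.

33.60

|A| = 36, |A∩B| = 2.4.
|A ∖ B| = |A| − |A∩B| = 36 − 2.4 = 33.60.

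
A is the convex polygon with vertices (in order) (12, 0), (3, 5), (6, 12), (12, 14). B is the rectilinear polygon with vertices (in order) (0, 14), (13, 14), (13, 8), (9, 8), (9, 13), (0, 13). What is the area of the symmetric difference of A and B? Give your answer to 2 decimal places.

|A| = 81, |B| = 33, |A∩B| = 16.5.
|A △ B| = |A| + |B| − 2·|A∩B| = 81 + 33 − 33 = 81.00.

81.00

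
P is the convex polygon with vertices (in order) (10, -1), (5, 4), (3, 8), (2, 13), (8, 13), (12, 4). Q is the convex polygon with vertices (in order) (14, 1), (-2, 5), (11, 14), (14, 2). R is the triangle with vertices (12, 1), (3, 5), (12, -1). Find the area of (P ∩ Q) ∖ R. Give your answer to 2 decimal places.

|P ∩ Q| = 54.6468.
|(P ∩ Q) ∩ R| = 1.5357.
|(P ∩ Q) ∖ R| = 54.6468 − 1.5357 = 53.11.

53.11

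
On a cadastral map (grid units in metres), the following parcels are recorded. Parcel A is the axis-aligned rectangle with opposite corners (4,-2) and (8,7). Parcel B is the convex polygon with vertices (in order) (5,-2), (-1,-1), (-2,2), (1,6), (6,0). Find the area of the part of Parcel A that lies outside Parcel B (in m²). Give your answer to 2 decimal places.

30.68

|Parcel A| = 36, |Parcel A∩Parcel B| = 5.3167.
|Parcel A ∖ Parcel B| = |Parcel A| − |Parcel A∩Parcel B| = 36 − 5.3167 = 30.68.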